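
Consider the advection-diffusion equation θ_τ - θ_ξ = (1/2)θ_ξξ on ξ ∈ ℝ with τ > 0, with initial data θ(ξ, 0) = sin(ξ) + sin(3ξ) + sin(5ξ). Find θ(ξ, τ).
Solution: Moving frame: η = ξ + τ, σ = τ, θ = u(η,σ), so θ_τ = u_σ + u_η and θ_ξξ = u_ηη.
Hence θ_τ - θ_ξ = u_σ and the PDE becomes the heat equation u_σ = (1/2)u_ηη on η ∈ ℝ.
Initial data: u(η,0) = θ(η,0) = sin(η) + sin(3η) + sin(5η). Each mode sin(nη) decays as exp(-n²σ/2) on ℝ, so u(η,σ) = Σ c_n exp(-n²σ/2) sin(nη) with c_1=1, c_3=1, c_5=1: u(η,σ) = exp(-σ/2)sin(η) + exp(-9σ/2)sin(3η) + exp(-25σ/2)sin(5η).
Substituting back: θ(ξ,τ) = u(ξ + τ, τ).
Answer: θ(ξ, τ) = exp(-τ/2)sin(ξ + τ) + exp(-9τ/2)sin(3ξ + 3τ) + exp(-25τ/2)sin(5ξ + 5τ)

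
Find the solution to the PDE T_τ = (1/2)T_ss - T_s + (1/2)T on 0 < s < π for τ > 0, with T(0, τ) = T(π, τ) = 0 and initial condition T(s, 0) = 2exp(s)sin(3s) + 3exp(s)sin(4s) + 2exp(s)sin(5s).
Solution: Substitute T = exp(s)u.
Then T_s = exp(s)(u_s + u), T_ss = exp(s)(u_ss + 2u_s + u), T_τ = exp(s)u_τ; substituting and dividing by exp(s), the lower-order terms cancel: u_τ = (1/2)u_ss (standard heat equation).
Data for u: u(s,0) = exp(-s)T(s,0) = 2sin(3s) + 3sin(4s) + 2sin(5s). The boundary conditions carry over: u(0,τ) = u(π,τ) = 0.
Separating variables: u = Σ c_n exp(-n²τ/2) sin(ns). From u(s,0) = 2sin(3s) + 3sin(4s) + 2sin(5s): c_3=2, c_4=3, c_5=2.
So u(s,τ) = 3exp(-8τ)sin(4s) + 2exp(-9τ/2)sin(3s) + 2exp(-25τ/2)sin(5s), and T(s,τ) = exp(s)u(s,τ).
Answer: T(s, τ) = 3exp(s)exp(-8τ)sin(4s) + 2exp(s)exp(-9τ/2)sin(3s) + 2exp(s)exp(-25τ/2)sin(5s)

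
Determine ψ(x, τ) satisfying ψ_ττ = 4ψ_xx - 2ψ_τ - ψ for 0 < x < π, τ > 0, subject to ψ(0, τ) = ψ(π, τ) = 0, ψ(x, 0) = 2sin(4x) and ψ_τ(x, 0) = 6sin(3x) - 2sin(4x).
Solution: Substitute ψ = exp(-τ)u, i.e. u = exp(τ)ψ.
By the product rule, ψ_τ = exp(-τ)(u_τ - u), ψ_ττ = exp(-τ)(u_ττ - 2u_τ + u), ψ_xx = exp(-τ)u_xx.
Substituting into the PDE and dividing by exp(-τ): u_ττ - 2u_τ + u = 4u_xx - 2(u_τ - u) - u.
The lower-order terms cancel, leaving the standard wave equation u_ττ = 4u_xx.
Initial data for u: u(x,0) = ψ(x,0) = 2sin(4x); u_τ(x,0) = ψ_τ(x,0) + ψ(x,0) = 6sin(3x). The boundary conditions carry over: u(0,τ) = u(π,τ) = 0.
Solve for u:
  Using separation of variables u = X(x)T(τ):
  Eigenfunctions: sin(nx), n = 1, 2, 3, ...
  General solution: u(x, τ) = Σ [A_n cos(2n τ) + B_n sin(2n τ)] sin(nx)
  From u(x,0) = 2sin(4x): A_4=2. From u_τ(x,0) = 6sin(3x), using u_τ(x,0) = Σ ω_n B_n sin(nx) with ω_n = 2n: B_3 = 6/6 = 1.
Hence u(x,τ) = sin(3x)sin(6τ) + 2sin(4x)cos(8τ).
Transform back: ψ(x,τ) = exp(-τ)u(x,τ).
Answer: ψ(x, τ) = exp(-τ)sin(3x)sin(6τ) + 2exp(-τ)sin(4x)cos(8τ)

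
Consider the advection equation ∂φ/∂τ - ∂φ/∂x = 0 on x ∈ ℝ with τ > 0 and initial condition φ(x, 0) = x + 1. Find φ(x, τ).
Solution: By characteristics (dx/dτ = -1), φ(x,τ) = f(x + τ) with f = φ(·, 0).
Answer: φ(x, τ) = x + τ + 1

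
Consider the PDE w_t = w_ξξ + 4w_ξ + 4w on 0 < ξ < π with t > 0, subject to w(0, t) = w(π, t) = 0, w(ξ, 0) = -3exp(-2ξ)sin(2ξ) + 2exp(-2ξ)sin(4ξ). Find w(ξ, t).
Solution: Substitute w = exp(-2ξ)u, i.e. u = exp(2ξ)w.
By the product rule, w_ξ = exp(-2ξ)(u_ξ - 2u), w_ξξ = exp(-2ξ)(u_ξξ - 4u_ξ + 4u), w_t = exp(-2ξ)u_t.
Substituting into the PDE and dividing by exp(-2ξ): u_t = (u_ξξ - 4u_ξ + 4u) + 4(u_ξ - 2u) + 4u.
The lower-order terms cancel, leaving the standard heat equation u_t = u_ξξ.
Initial data for u: u(ξ,0) = exp(2ξ)w(ξ,0) = -3sin(2ξ) + 2sin(4ξ). The boundary conditions carry over: u(0,t) = u(π,t) = 0.
Solve for u:
  Using separation of variables u = X(ξ)T(t):
  Eigenfunctions: sin(nξ), n = 1, 2, 3, ...
  General solution: u(ξ, t) = Σ c_n sin(nξ) exp(-n² t)
  Matching u(ξ,0) = -3sin(2ξ) + 2sin(4ξ) term by term: c_2=-3, c_4=2.
Hence u(ξ,t) = -3exp(-4t)sin(2ξ) + 2exp(-16t)sin(4ξ).
Transform back: w(ξ,t) = exp(-2ξ)u(ξ,t).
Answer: w(ξ, t) = -3exp(-4t)exp(-2ξ)sin(2ξ) + 2exp(-16t)exp(-2ξ)sin(4ξ)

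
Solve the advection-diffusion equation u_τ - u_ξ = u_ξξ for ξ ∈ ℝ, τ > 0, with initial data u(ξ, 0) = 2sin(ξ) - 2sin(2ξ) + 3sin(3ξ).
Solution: Change to a moving frame: let η = ξ + τ, σ = τ and write u(ξ,τ) = w(η,σ).
By the chain rule u_τ = w_σ + w_η, u_ξ = w_η, u_ξξ = w_ηη.
Then u_τ - u_ξ = w_σ: the advection term cancels and the PDE becomes the heat equation w_σ = w_ηη on η ∈ ℝ.
Initial data: w(η,0) = u(η,0) = 2sin(η) - 2sin(2η) + 3sin(3η).
On η ∈ ℝ each mode satisfies (sin(nη))″ = -n² sin(nη), so exp(-n²σ) sin(nη) solves the heat equation; by superposition w(η,σ) = Σ c_n exp(-n²σ) sin(nη).
Reading off the coefficients: c_1=2, c_2=-2, c_3=3, so w(η,σ) = 2exp(-σ)sin(η) - 2exp(-4σ)sin(2η) + 3exp(-9σ)sin(3η).
Substituting back η = ξ + τ, σ = τ: u(ξ,τ) = w(ξ + τ, τ).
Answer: u(ξ, τ) = 2exp(-τ)sin(ξ + τ) - 2exp(-4τ)sin(2ξ + 2τ) + 3exp(-9τ)sin(3ξ + 3τ)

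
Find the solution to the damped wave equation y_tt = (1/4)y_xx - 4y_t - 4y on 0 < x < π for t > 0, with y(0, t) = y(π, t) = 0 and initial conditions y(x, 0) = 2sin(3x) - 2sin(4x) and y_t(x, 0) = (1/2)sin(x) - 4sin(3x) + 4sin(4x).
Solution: Substitute y = exp(-2t)u, i.e. u = exp(2t)y.
By the product rule, y_t = exp(-2t)(u_t - 2u), y_tt = exp(-2t)(u_tt - 4u_t + 4u), y_xx = exp(-2t)u_xx.
Substituting into the PDE and dividing by exp(-2t): u_tt - 4u_t + 4u = (1/4)u_xx - 4(u_t - 2u) - 4u.
The lower-order terms cancel, leaving the standard wave equation u_tt = (1/4)u_xx.
Initial data for u: u(x,0) = y(x,0) = 2sin(3x) - 2sin(4x); u_t(x,0) = y_t(x,0) + 2y(x,0) = (1/2)sin(x). The boundary conditions carry over: u(0,t) = u(π,t) = 0.
Solve for u:
  Using separation of variables u = X(x)T(t):
  Eigenfunctions: sin(nx), n = 1, 2, 3, ...
  General solution: u(x, t) = Σ [A_n cos(n t/2) + B_n sin(n t/2)] sin(nx)
  From u(x,0) = 2sin(3x) - 2sin(4x): A_3=2, A_4=-2. From u_t(x,0) = (1/2)sin(x), using u_t(x,0) = Σ ω_n B_n sin(nx) with ω_n = n/2: B_1 = (1/2)/(1/2) = 1.
Hence u(x,t) = sin(t/2)sin(x) + 2sin(3x)cos(3t/2) - 2sin(4x)cos(2t).
Transform back: y(x,t) = exp(-2t)u(x,t).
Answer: y(x, t) = exp(-2t)sin(t/2)sin(x) + 2exp(-2t)sin(3x)cos(3t/2) - 2exp(-2t)sin(4x)cos(2t)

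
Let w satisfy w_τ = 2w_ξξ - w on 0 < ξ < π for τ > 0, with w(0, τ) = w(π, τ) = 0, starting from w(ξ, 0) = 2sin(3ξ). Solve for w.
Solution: Substitute w = exp(-τ)u, i.e. u = exp(τ)w.
By the product rule, w_τ = exp(-τ)(u_τ - u), w_ξξ = exp(-τ)u_ξξ.
Substituting into the PDE and dividing by exp(-τ): u_τ - u = 2u_ξξ - u.
The lower-order terms cancel, leaving the standard heat equation u_τ = 2u_ξξ.
Initial data for u: u(ξ,0) = w(ξ,0) = 2sin(3ξ). The boundary conditions carry over: u(0,τ) = u(π,τ) = 0.
Solve for u:
  Using separation of variables u = X(ξ)T(τ):
  Eigenfunctions: sin(nξ), n = 1, 2, 3, ...
  General solution: u(ξ, τ) = Σ c_n sin(nξ) exp(-2n² τ)
  Matching u(ξ,0) = 2sin(3ξ) term by term: c_3=2.
Hence u(ξ,τ) = 2exp(-18τ)sin(3ξ).
Transform back: w(ξ,τ) = exp(-τ)u(ξ,τ).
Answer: w(ξ, τ) = 2exp(-19τ)sin(3ξ)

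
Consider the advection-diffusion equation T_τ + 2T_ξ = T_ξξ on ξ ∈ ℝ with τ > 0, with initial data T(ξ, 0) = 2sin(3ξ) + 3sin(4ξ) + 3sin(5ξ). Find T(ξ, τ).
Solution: Change to a moving frame: let η = ξ - 2τ, σ = τ and write T(ξ,τ) = u(η,σ).
By the chain rule T_τ = u_σ - 2u_η, T_ξ = u_η, T_ξξ = u_ηη.
Then T_τ + 2T_ξ = u_σ: the advection term cancels and the PDE becomes the heat equation u_σ = u_ηη on η ∈ ℝ.
Initial data: u(η,0) = T(η,0) = 2sin(3η) + 3sin(4η) + 3sin(5η).
On η ∈ ℝ each mode satisfies (sin(nη))″ = -n² sin(nη), so exp(-n²σ) sin(nη) solves the heat equation; by superposition u(η,σ) = Σ c_n exp(-n²σ) sin(nη).
Reading off the coefficients: c_3=2, c_4=3, c_5=3, so u(η,σ) = 2exp(-9σ)sin(3η) + 3exp(-16σ)sin(4η) + 3exp(-25σ)sin(5η).
Substituting back η = ξ - 2τ, σ = τ: T(ξ,τ) = u(ξ - 2τ, τ).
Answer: T(ξ, τ) = 2exp(-9τ)sin(3ξ - 6τ) + 3exp(-16τ)sin(4ξ - 8τ) + 3exp(-25τ)sin(5ξ - 10τ)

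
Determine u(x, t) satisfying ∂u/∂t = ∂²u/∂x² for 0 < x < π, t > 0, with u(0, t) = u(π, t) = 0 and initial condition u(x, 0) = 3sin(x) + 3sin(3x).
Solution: Separating variables: u = Σ c_n exp(-n²t) sin(nx). From u(x,0) = 3sin(x) + 3sin(3x): c_1=3, c_3=3.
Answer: u(x, t) = 3exp(-t)sin(x) + 3exp(-9t)sin(3x)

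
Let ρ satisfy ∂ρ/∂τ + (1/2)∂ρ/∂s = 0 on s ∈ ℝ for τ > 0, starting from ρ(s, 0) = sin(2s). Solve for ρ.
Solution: By characteristics (ds/dτ = 1/2), ρ(s,τ) = f(s - (1/2)τ) with f = ρ(·, 0).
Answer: ρ(s, τ) = sin(2s - τ)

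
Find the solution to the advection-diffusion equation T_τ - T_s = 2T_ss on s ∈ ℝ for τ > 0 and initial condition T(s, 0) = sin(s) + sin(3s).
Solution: Change to a moving frame: let η = s + τ, σ = τ and write T(s,τ) = u(η,σ).
By the chain rule T_τ = u_σ + u_η, T_s = u_η, T_ss = u_ηη.
Then T_τ - T_s = u_σ: the advection term cancels and the PDE becomes the heat equation u_σ = 2u_ηη on η ∈ ℝ.
Initial data: u(η,0) = T(η,0) = sin(η) + sin(3η).
On η ∈ ℝ each mode satisfies (sin(nη))″ = -n² sin(nη), so exp(-2n²σ) sin(nη) solves the heat equation; by superposition u(η,σ) = Σ c_n exp(-2n²σ) sin(nη).
Reading off the coefficients: c_1=1, c_3=1, so u(η,σ) = exp(-2σ)sin(η) + exp(-18σ)sin(3η).
Substituting back η = s + τ, σ = τ: T(s,τ) = u(s + τ, τ).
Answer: T(s, τ) = exp(-2τ)sin(s + τ) + exp(-18τ)sin(3s + 3τ)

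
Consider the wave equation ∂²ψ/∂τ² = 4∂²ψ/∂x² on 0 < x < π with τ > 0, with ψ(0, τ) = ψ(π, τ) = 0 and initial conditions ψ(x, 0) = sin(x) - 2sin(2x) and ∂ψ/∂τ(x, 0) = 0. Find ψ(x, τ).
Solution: Separating variables: ψ = Σ [A_n cos(ω_n τ) + B_n sin(ω_n τ)] sin(nx), ω_n = 2n. From ICs: A_1=1, A_2=-2.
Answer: ψ(x, τ) = sin(x)cos(2τ) - 2sin(2x)cos(4τ)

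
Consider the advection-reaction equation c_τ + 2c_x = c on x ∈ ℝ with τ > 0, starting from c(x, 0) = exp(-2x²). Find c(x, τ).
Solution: Substitute c = exp(τ)u, i.e. u = exp(-τ)c.
By the product rule, c_τ = exp(τ)(u_τ + u), c_x = exp(τ)u_x.
Substituting into the PDE and dividing by exp(τ): u_τ + u + 2u_x = u.
The lower-order terms cancel, leaving the standard advection equation u_τ + 2u_x = 0.
Initial data for u: u(x,0) = c(x,0) = exp(-2x²).
Solve for u:
  By method of characteristics (waves move right with speed 2):
  Along characteristics x - 2τ = const, u is constant, so u(x,τ) = f(x - 2τ) with f = u(·, 0).
Hence u(x,τ) = exp(-2(x - 2τ)²).
Transform back: c(x,τ) = exp(τ)u(x,τ).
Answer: c(x, τ) = exp(τ)exp(-2(x - 2τ)²)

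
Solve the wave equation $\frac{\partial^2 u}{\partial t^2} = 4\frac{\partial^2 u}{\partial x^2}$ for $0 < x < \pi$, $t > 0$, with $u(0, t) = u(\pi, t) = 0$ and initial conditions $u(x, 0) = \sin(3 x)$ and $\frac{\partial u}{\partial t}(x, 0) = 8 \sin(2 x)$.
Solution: Using separation of variables $u = X(x)T(t)$:
Eigenfunctions: $\sin(nx)$, $n = 1, 2, 3, \ldots$
General solution: $u(x, t) = \sum [A_n \cos(2n t) + B_n \sin(2n t)] \sin(nx)$
From $u(x,0) = \sin(3 x)$: $A_3=1$. From $u_t(x,0) = 8 \sin(2 x)$, using $u_t(x,0) = \sum \omega_n B_n \sin(nx)$ with $\omega_n = 2n$: $B_2 = 8/4 = 2$.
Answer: $u(x, t) = 2 \sin(4 t) \sin(2 x) + \sin(3 x) \cos(6 t)$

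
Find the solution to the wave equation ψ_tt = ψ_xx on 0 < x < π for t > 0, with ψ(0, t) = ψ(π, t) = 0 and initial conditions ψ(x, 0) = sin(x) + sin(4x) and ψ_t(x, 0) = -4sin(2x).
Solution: Separating variables: ψ = Σ [A_n cos(ω_n t) + B_n sin(ω_n t)] sin(nx), ω_n = n. From ICs (B_n = velocity coefficient / ω_n): A_1=1, A_4=1, B_2=-2.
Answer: ψ(x, t) = -2sin(2t)sin(2x) + sin(x)cos(t) + sin(4x)cos(4t)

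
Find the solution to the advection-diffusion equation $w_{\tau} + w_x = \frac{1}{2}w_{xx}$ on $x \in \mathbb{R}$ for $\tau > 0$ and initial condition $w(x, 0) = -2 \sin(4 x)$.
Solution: Change to a moving frame: let $\eta = x - \tau$, $\sigma = \tau$ and write $w(x,\tau) = u(\eta,\sigma)$.
By the chain rule $w_{\tau} = u_{\sigma} - u_{\eta}$, $w_x = u_{\eta}$, $w_{xx} = u_{\eta\eta}$.
Then $w_{\tau} + w_x = u_{\sigma}$: the advection term cancels and the PDE becomes the heat equation $u_{\sigma} = \frac{1}{2}u_{\eta\eta}$ on $\eta \in \mathbb{R}$.
Initial data: $u(\eta,0) = w(\eta,0) = -2 \sin(4 \eta)$.
On $\eta \in \mathbb{R}$ each mode satisfies $(\sin(n\eta))'' = -n^2 \sin(n\eta)$, so $e^{-n^2\sigma/2} \sin(n\eta)$ solves the heat equation; by superposition $u(\eta,\sigma) = \sum c_n e^{-n^2\sigma/2} \sin(n\eta)$.
Reading off the coefficients: $c_4=-2$, so $u(\eta,\sigma) = -2 e^{-8 \sigma} \sin(4 \eta)$.
Substituting back $\eta = x - \tau$, $\sigma = \tau$: $w(x,\tau) = u(x - \tau, \tau)$.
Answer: $w(x, \tau) = 2 e^{-8 \tau} \sin(4 \tau - 4 x)$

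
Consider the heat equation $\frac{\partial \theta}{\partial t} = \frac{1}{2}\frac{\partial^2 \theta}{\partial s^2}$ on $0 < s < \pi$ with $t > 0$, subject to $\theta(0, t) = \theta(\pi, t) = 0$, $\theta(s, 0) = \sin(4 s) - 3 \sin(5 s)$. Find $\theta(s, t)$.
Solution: Separating variables: $\theta = \sum c_n e^{-n^2t/2} \sin(ns)$. From $\theta(s,0) = \sin(4 s) - 3 \sin(5 s)$: $c_4=1, c_5=-3$.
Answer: $\theta(s, t) = e^{-8 t} \sin(4 s) - 3 e^{-25 t/2} \sin(5 s)$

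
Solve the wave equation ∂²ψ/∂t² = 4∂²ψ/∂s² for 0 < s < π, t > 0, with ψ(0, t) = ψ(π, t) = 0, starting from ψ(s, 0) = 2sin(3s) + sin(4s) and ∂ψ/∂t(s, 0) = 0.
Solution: Using separation of variables ψ = X(s)T(t):
Eigenfunctions: sin(ns), n = 1, 2, 3, ...
General solution: ψ(s, t) = Σ [A_n cos(2n t) + B_n sin(2n t)] sin(ns)
From ψ(s,0) = 2sin(3s) + sin(4s): A_3=2, A_4=1. From ψ_t(s,0) = 0: all B_n = 0.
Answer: ψ(s, t) = 2sin(3s)cos(6t) + sin(4s)cos(8t)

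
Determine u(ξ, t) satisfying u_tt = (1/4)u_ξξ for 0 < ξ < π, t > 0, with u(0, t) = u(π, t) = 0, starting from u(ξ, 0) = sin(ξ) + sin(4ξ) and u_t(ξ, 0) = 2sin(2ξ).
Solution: Separating variables: u = Σ [A_n cos(ω_n t) + B_n sin(ω_n t)] sin(nξ), ω_n = n/2. From ICs (B_n = velocity coefficient / ω_n): A_1=1, A_4=1, B_2=2.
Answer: u(ξ, t) = 2sin(t)sin(2ξ) + sin(ξ)cos(t/2) + sin(4ξ)cos(2t)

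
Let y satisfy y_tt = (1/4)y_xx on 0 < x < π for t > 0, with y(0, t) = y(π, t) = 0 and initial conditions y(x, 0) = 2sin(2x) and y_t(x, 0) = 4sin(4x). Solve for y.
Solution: Separating variables: y = Σ [A_n cos(ω_n t) + B_n sin(ω_n t)] sin(nx), ω_n = n/2. From ICs (B_n = velocity coefficient / ω_n): A_2=2, B_4=2.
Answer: y(x, t) = 2sin(2t)sin(4x) + 2sin(2x)cos(t)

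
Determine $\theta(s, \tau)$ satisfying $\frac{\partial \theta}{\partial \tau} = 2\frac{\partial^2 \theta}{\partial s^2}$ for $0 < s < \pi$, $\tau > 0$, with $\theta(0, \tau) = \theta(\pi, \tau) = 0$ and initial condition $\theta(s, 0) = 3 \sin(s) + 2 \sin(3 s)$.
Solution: Using separation of variables $\theta = X(s)G(\tau)$:
Eigenfunctions: $\sin(ns)$, $n = 1, 2, 3, \ldots$
General solution: $\theta(s, \tau) = \sum c_n \sin(ns) e^{-2n^2 \tau}$
Matching $\theta(s,0) = 3 \sin(s) + 2 \sin(3 s)$ term by term: $c_1=3, c_3=2$.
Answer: $\theta(s, \tau) = 3 e^{-2 \tau} \sin(s) + 2 e^{-18 \tau} \sin(3 s)$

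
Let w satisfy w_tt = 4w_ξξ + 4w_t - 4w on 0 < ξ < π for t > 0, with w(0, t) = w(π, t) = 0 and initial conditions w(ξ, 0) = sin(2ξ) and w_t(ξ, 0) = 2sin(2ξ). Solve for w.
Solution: Substitute w = exp(2t)u.
Then w_t = exp(2t)(u_t + 2u), w_tt = exp(2t)(u_tt + 4u_t + 4u), w_ξξ = exp(2t)u_ξξ; substituting and dividing by exp(2t), the lower-order terms cancel: u_tt = 4u_ξξ (standard wave equation).
Data for u: u(ξ,0) = w(ξ,0) = sin(2ξ); u_t(ξ,0) = w_t(ξ,0) - 2w(ξ,0) = 0. The boundary conditions carry over: u(0,t) = u(π,t) = 0.
Separating variables: u = Σ [A_n cos(ω_n t) + B_n sin(ω_n t)] sin(nξ), ω_n = 2n. From ICs: A_2=1.
So u(ξ,t) = sin(2ξ)cos(4t), and w(ξ,t) = exp(2t)u(ξ,t).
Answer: w(ξ, t) = exp(2t)sin(2ξ)cos(4t)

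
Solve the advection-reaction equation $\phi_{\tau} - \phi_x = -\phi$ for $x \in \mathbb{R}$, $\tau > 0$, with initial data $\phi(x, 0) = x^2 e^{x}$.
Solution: Substitute $\phi = e^{x}u$.
Then $\phi_x = e^{x}(u_x + u)$, $\phi_{\tau} = e^{x}u_{\tau}$; substituting and dividing by $e^{x}$, the lower-order terms cancel: $u_{\tau} - u_x = 0$ (standard advection equation).
Data for $u$: $u(x,0) = e^{-x}\phi(x,0) = x^2$.
By characteristics ($dx/d\tau = -1$), $u(x,\tau) = f(x + \tau)$ with $f = u( \cdot , 0)$.
So $u(x,\tau) = x^2 + 2 x \tau + \tau^2$, and $\phi(x,\tau) = e^{x}u(x,\tau)$.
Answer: $\phi(x, \tau) = \tau^2 e^{x} + 2 \tau x e^{x} + x^2 e^{x}$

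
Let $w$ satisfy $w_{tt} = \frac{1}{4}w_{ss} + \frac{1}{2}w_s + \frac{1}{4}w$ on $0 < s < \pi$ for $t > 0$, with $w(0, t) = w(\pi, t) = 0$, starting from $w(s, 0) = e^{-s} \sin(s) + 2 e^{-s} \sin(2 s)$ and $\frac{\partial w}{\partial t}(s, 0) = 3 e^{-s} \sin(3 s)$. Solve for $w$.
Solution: Substitute $w = e^{-s}u$, i.e. $u = e^{s}w$.
By the product rule, $w_s = e^{-s}(u_s - u)$, $w_{ss} = e^{-s}(u_{ss} - 2u_s + u)$, $w_{tt} = e^{-s}u_{tt}$.
Substituting into the PDE and dividing by $e^{-s}$: $u_{tt} = \frac{1}{4}(u_{ss} - 2u_s + u) + \frac{1}{2}(u_s - u) + \frac{1}{4}u$.
The lower-order terms cancel, leaving the standard wave equation $u_{tt} = \frac{1}{4}u_{ss}$.
Initial data for $u$: $u(s,0) = e^{s}w(s,0) = \sin(s) + 2 \sin(2 s)$; $u_t(s,0) = e^{s}w_t(s,0) = 3 \sin(3 s)$. The boundary conditions carry over: $u(0,t) = u(\pi,t) = 0$.
Solve for $u$:
  Using separation of variables $u = X(s)T(t)$:
  Eigenfunctions: $\sin(ns)$, $n = 1, 2, 3, \ldots$
  General solution: $u(s, t) = \sum [A_n \cos(n t/2) + B_n \sin(n t/2)] \sin(ns)$
  From $u(s,0) = \sin(s) + 2 \sin(2 s)$: $A_1=1, A_2=2$. From $u_t(s,0) = 3 \sin(3 s)$, using $u_t(s,0) = \sum \omega_n B_n \sin(ns)$ with $\omega_n = n/2$: $B_3 = 3/(3/2) = 2$.
Hence $u(s,t) = \sin(s) \cos(t/2) + 2 \sin(2 s) \cos(t) + 2 \sin(3 s) \sin(3 t/2)$.
Transform back: $w(s,t) = e^{-s}u(s,t)$.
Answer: $w(s, t) = e^{-s} \sin(s) \cos(t/2) + 2 e^{-s} \sin(2 s) \cos(t) + 2 e^{-s} \sin(3 s) \sin(3 t/2)$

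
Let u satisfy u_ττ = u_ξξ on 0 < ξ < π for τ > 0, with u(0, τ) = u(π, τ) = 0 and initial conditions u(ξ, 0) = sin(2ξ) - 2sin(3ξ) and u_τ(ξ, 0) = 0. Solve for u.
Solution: Using separation of variables u = X(ξ)T(τ):
Eigenfunctions: sin(nξ), n = 1, 2, 3, ...
General solution: u(ξ, τ) = Σ [A_n cos(n τ) + B_n sin(n τ)] sin(nξ)
From u(ξ,0) = sin(2ξ) - 2sin(3ξ): A_2=1, A_3=-2. From u_τ(ξ,0) = 0: all B_n = 0.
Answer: u(ξ, τ) = sin(2ξ)cos(2τ) - 2sin(3ξ)cos(3τ)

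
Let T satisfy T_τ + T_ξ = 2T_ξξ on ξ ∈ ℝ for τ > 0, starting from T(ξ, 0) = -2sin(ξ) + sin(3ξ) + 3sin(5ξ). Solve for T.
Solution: Change to a moving frame: let η = ξ - τ, σ = τ and write T(ξ,τ) = u(η,σ).
By the chain rule T_τ = u_σ - u_η, T_ξ = u_η, T_ξξ = u_ηη.
Then T_τ + T_ξ = u_σ: the advection term cancels and the PDE becomes the heat equation u_σ = 2u_ηη on η ∈ ℝ.
Initial data: u(η,0) = T(η,0) = -2sin(η) + sin(3η) + 3sin(5η).
On η ∈ ℝ each mode satisfies (sin(nη))″ = -n² sin(nη), so exp(-2n²σ) sin(nη) solves the heat equation; by superposition u(η,σ) = Σ c_n exp(-2n²σ) sin(nη).
Reading off the coefficients: c_1=-2, c_3=1, c_5=3, so u(η,σ) = -2exp(-2σ)sin(η) + exp(-18σ)sin(3η) + 3exp(-50σ)sin(5η).
Substituting back η = ξ - τ, σ = τ: T(ξ,τ) = u(ξ - τ, τ).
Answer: T(ξ, τ) = -2exp(-2τ)sin(ξ - τ) + exp(-18τ)sin(3ξ - 3τ) + 3exp(-50τ)sin(5ξ - 5τ)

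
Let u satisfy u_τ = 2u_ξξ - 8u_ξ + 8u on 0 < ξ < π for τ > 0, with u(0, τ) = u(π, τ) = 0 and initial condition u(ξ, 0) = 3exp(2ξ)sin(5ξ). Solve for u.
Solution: Substitute u = exp(2ξ)w.
Then u_ξ = exp(2ξ)(w_ξ + 2w), u_ξξ = exp(2ξ)(w_ξξ + 4w_ξ + 4w), u_τ = exp(2ξ)w_τ; substituting and dividing by exp(2ξ), the lower-order terms cancel: w_τ = 2w_ξξ (standard heat equation).
Data for w: w(ξ,0) = exp(-2ξ)u(ξ,0) = 3sin(5ξ). The boundary conditions carry over: w(0,τ) = w(π,τ) = 0.
Separating variables: w = Σ c_n exp(-2n²τ) sin(nξ). From w(ξ,0) = 3sin(5ξ): c_5=3.
So w(ξ,τ) = 3exp(-50τ)sin(5ξ), and u(ξ,τ) = exp(2ξ)w(ξ,τ).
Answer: u(ξ, τ) = 3exp(2ξ)exp(-50τ)sin(5ξ)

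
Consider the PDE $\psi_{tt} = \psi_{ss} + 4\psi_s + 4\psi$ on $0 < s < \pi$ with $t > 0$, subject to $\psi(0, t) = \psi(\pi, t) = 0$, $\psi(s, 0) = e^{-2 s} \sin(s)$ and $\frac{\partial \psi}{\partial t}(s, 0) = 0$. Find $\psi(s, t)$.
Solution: Substitute $\psi = e^{-2s}u$, i.e. $u = e^{2s}\psi$.
By the product rule, $\psi_s = e^{-2s}(u_s - 2u)$, $\psi_{ss} = e^{-2s}(u_{ss} - 4u_s + 4u)$, $\psi_{tt} = e^{-2s}u_{tt}$.
Substituting into the PDE and dividing by $e^{-2s}$: $u_{tt} = (u_{ss} - 4u_s + 4u) + 4(u_s - 2u) + 4u$.
The lower-order terms cancel, leaving the standard wave equation $u_{tt} = u_{ss}$.
Initial data for $u$: $u(s,0) = e^{2s}\psi(s,0) = \sin(s)$; $u_t(s,0) = e^{2s}\psi_t(s,0) = 0$. The boundary conditions carry over: $u(0,t) = u(\pi,t) = 0$.
Solve for $u$:
  Using separation of variables $u = X(s)T(t)$:
  Eigenfunctions: $\sin(ns)$, $n = 1, 2, 3, \ldots$
  General solution: $u(s, t) = \sum [A_n \cos(n t) + B_n \sin(n t)] \sin(ns)$
  From $u(s,0) = \sin(s)$: $A_1=1$. From $u_t(s,0) = 0$: all $B_n = 0$.
Hence $u(s,t) = \sin(s) \cos(t)$.
Transform back: $\psi(s,t) = e^{-2s}u(s,t)$.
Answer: $\psi(s, t) = e^{-2 s} \sin(s) \cos(t)$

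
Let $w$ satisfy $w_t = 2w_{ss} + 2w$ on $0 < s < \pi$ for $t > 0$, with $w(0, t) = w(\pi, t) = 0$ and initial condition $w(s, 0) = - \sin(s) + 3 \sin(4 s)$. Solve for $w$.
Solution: Substitute $w = e^{2t}u$, i.e. $u = e^{-2t}w$.
By the product rule, $w_t = e^{2t}(u_t + 2u)$, $w_{ss} = e^{2t}u_{ss}$.
Substituting into the PDE and dividing by $e^{2t}$: $u_t + 2u = 2u_{ss} + 2u$.
The lower-order terms cancel, leaving the standard heat equation $u_t = 2u_{ss}$.
Initial data for $u$: $u(s,0) = w(s,0) = - \sin(s) + 3 \sin(4 s)$. The boundary conditions carry over: $u(0,t) = u(\pi,t) = 0$.
Solve for $u$:
  Using separation of variables $u = X(s)T(t)$:
  Eigenfunctions: $\sin(ns)$, $n = 1, 2, 3, \ldots$
  General solution: $u(s, t) = \sum c_n \sin(ns) e^{-2n^2 t}$
  Matching $u(s,0) = - \sin(s) + 3 \sin(4 s)$ term by term: $c_1=-1, c_4=3$.
Hence $u(s,t) = - e^{-2 t} \sin(s) + 3 e^{-32 t} \sin(4 s)$.
Transform back: $w(s,t) = e^{2t}u(s,t)$.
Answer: $w(s, t) = - \sin(s) + 3 e^{-30 t} \sin(4 s)$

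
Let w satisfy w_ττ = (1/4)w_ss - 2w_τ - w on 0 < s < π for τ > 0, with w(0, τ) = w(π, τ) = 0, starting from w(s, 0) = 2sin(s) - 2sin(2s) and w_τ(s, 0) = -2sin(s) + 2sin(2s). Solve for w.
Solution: Substitute w = exp(-τ)u.
Then w_τ = exp(-τ)(u_τ - u), w_ττ = exp(-τ)(u_ττ - 2u_τ + u), w_ss = exp(-τ)u_ss; substituting and dividing by exp(-τ), the lower-order terms cancel: u_ττ = (1/4)u_ss (standard wave equation).
Data for u: u(s,0) = w(s,0) = 2sin(s) - 2sin(2s); u_τ(s,0) = w_τ(s,0) + w(s,0) = 0. The boundary conditions carry over: u(0,τ) = u(π,τ) = 0.
Separating variables: u = Σ [A_n cos(ω_n τ) + B_n sin(ω_n τ)] sin(ns), ω_n = n/2. From ICs: A_1=2, A_2=-2.
So u(s,τ) = 2sin(s)cos(τ/2) - 2sin(2s)cos(τ), and w(s,τ) = exp(-τ)u(s,τ).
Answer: w(s, τ) = 2exp(-τ)sin(s)cos(τ/2) - 2exp(-τ)sin(2s)cos(τ)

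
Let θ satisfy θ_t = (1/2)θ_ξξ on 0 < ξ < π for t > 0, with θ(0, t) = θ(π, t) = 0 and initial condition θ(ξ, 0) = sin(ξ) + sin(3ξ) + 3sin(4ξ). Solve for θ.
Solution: Separating variables: θ = Σ c_n exp(-n²t/2) sin(nξ). From θ(ξ,0) = sin(ξ) + sin(3ξ) + 3sin(4ξ): c_1=1, c_3=1, c_4=3.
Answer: θ(ξ, t) = 3exp(-8t)sin(4ξ) + exp(-t/2)sin(ξ) + exp(-9t/2)sin(3ξ)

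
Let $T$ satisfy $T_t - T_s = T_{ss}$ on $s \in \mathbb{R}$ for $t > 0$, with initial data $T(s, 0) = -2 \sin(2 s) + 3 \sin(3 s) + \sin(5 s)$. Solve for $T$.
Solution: Moving frame: $\eta = s + t$, $\sigma = t$, $T = u(\eta,\sigma)$, so $T_t = u_{\sigma} + u_{\eta}$ and $T_{ss} = u_{\eta\eta}$.
Hence $T_t - T_s = u_{\sigma}$ and the PDE becomes the heat equation $u_{\sigma} = u_{\eta\eta}$ on $\eta \in \mathbb{R}$.
Initial data: $u(\eta,0) = T(\eta,0) = -2 \sin(2 \eta) + 3 \sin(3 \eta) + \sin(5 \eta)$. Each mode $\sin(n\eta)$ decays as $e^{-n^2\sigma}$ on $\mathbb{R}$, so $u(\eta,\sigma) = \sum c_n e^{-n^2\sigma} \sin(n\eta)$ with $c_2=-2, c_3=3, c_5=1$: $u(\eta,\sigma) = -2 e^{-4 \sigma} \sin(2 \eta) + 3 e^{-9 \sigma} \sin(3 \eta) + e^{-25 \sigma} \sin(5 \eta)$.
Substituting back: $T(s,t) = u(s + t, t)$.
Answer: $T(s, t) = -2 e^{-4 t} \sin(2 s + 2 t) + 3 e^{-9 t} \sin(3 s + 3 t) + e^{-25 t} \sin(5 s + 5 t)$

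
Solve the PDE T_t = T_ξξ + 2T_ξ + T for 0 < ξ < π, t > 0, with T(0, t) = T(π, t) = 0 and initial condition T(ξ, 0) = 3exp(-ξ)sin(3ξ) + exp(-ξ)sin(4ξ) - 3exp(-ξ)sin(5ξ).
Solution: Substitute T = exp(-ξ)u, i.e. u = exp(ξ)T.
By the product rule, T_ξ = exp(-ξ)(u_ξ - u), T_ξξ = exp(-ξ)(u_ξξ - 2u_ξ + u), T_t = exp(-ξ)u_t.
Substituting into the PDE and dividing by exp(-ξ): u_t = (u_ξξ - 2u_ξ + u) + 2(u_ξ - u) + u.
The lower-order terms cancel, leaving the standard heat equation u_t = u_ξξ.
Initial data for u: u(ξ,0) = exp(ξ)T(ξ,0) = 3sin(3ξ) + sin(4ξ) - 3sin(5ξ). The boundary conditions carry over: u(0,t) = u(π,t) = 0.
Solve for u:
  Using separation of variables u = X(ξ)G(t):
  Eigenfunctions: sin(nξ), n = 1, 2, 3, ...
  General solution: u(ξ, t) = Σ c_n sin(nξ) exp(-n² t)
  Matching u(ξ,0) = 3sin(3ξ) + sin(4ξ) - 3sin(5ξ) term by term: c_3=3, c_4=1, c_5=-3.
Hence u(ξ,t) = 3exp(-9t)sin(3ξ) + exp(-16t)sin(4ξ) - 3exp(-25t)sin(5ξ).
Transform back: T(ξ,t) = exp(-ξ)u(ξ,t).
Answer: T(ξ, t) = 3exp(-9t)exp(-ξ)sin(3ξ) + exp(-16t)exp(-ξ)sin(4ξ) - 3exp(-25t)exp(-ξ)sin(5ξ)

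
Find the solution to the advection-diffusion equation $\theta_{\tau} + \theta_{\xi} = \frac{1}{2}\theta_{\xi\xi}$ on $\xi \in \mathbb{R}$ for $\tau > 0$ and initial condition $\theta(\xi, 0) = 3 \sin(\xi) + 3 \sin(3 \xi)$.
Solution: Moving frame: $\eta = \xi - \tau$, $\sigma = \tau$, $\theta = u(\eta,\sigma)$, so $\theta_{\tau} = u_{\sigma} - u_{\eta}$ and $\theta_{\xi\xi} = u_{\eta\eta}$.
Hence $\theta_{\tau} + \theta_{\xi} = u_{\sigma}$ and the PDE becomes the heat equation $u_{\sigma} = \frac{1}{2}u_{\eta\eta}$ on $\eta \in \mathbb{R}$.
Initial data: $u(\eta,0) = \theta(\eta,0) = 3 \sin(\eta) + 3 \sin(3 \eta)$. Each mode $\sin(n\eta)$ decays as $e^{-n^2\sigma/2}$ on $\mathbb{R}$, so $u(\eta,\sigma) = \sum c_n e^{-n^2\sigma/2} \sin(n\eta)$ with $c_1=3, c_3=3$: $u(\eta,\sigma) = 3 e^{-\sigma/2} \sin(\eta) + 3 e^{-9 \sigma/2} \sin(3 \eta)$.
Substituting back: $\theta(\xi,\tau) = u(\xi - \tau, \tau)$.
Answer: $\theta(\xi, \tau) = -3 e^{-\tau/2} \sin(\tau - \xi) - 3 e^{-9 \tau/2} \sin(3 \tau - 3 \xi)$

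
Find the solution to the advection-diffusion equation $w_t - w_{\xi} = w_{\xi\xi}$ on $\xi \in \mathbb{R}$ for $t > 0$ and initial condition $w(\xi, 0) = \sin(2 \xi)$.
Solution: Moving frame: $\eta = \xi + t$, $\sigma = t$, $w = u(\eta,\sigma)$, so $w_t = u_{\sigma} + u_{\eta}$ and $w_{\xi\xi} = u_{\eta\eta}$.
Hence $w_t - w_{\xi} = u_{\sigma}$ and the PDE becomes the heat equation $u_{\sigma} = u_{\eta\eta}$ on $\eta \in \mathbb{R}$.
Initial data: $u(\eta,0) = w(\eta,0) = \sin(2 \eta)$. Each mode $\sin(n\eta)$ decays as $e^{-n^2\sigma}$ on $\mathbb{R}$, so $u(\eta,\sigma) = \sum c_n e^{-n^2\sigma} \sin(n\eta)$ with $c_2=1$: $u(\eta,\sigma) = e^{-4 \sigma} \sin(2 \eta)$.
Substituting back: $w(\xi,t) = u(\xi + t, t)$.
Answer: $w(\xi, t) = e^{-4 t} \sin(2 \xi + 2 t)$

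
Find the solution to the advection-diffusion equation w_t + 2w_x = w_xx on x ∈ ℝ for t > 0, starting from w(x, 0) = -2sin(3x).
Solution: Moving frame: η = x - 2t, σ = t, w = u(η,σ), so w_t = u_σ - 2u_η and w_xx = u_ηη.
Hence w_t + 2w_x = u_σ and the PDE becomes the heat equation u_σ = u_ηη on η ∈ ℝ.
Initial data: u(η,0) = w(η,0) = -2sin(3η). Each mode sin(nη) decays as exp(-n²σ) on ℝ, so u(η,σ) = Σ c_n exp(-n²σ) sin(nη) with c_3=-2: u(η,σ) = -2exp(-9σ)sin(3η).
Substituting back: w(x,t) = u(x - 2t, t).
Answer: w(x, t) = 2exp(-9t)sin(6t - 3x)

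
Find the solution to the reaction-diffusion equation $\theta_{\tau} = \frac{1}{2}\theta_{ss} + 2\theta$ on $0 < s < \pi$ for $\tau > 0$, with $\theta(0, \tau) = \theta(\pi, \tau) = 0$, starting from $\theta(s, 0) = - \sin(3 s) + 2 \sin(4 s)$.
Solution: Substitute $\theta = e^{2\tau}u$, i.e. $u = e^{-2\tau}\theta$.
By the product rule, $\theta_{\tau} = e^{2\tau}(u_{\tau} + 2u)$, $\theta_{ss} = e^{2\tau}u_{ss}$.
Substituting into the PDE and dividing by $e^{2\tau}$: $u_{\tau} + 2u = \frac{1}{2}u_{ss} + 2u$.
The lower-order terms cancel, leaving the standard heat equation $u_{\tau} = \frac{1}{2}u_{ss}$.
Initial data for $u$: $u(s,0) = \theta(s,0) = - \sin(3 s) + 2 \sin(4 s)$. The boundary conditions carry over: $u(0,\tau) = u(\pi,\tau) = 0$.
Solve for $u$:
  Using separation of variables $u = X(s)G(\tau)$:
  Eigenfunctions: $\sin(ns)$, $n = 1, 2, 3, \ldots$
  General solution: $u(s, \tau) = \sum c_n \sin(ns) e^{-n^2 \tau/2}$
  Matching $u(s,0) = - \sin(3 s) + 2 \sin(4 s)$ term by term: $c_3=-1, c_4=2$.
Hence $u(s,\tau) = 2 e^{-8 \tau} \sin(4 s) - e^{-9 \tau/2} \sin(3 s)$.
Transform back: $\theta(s,\tau) = e^{2\tau}u(s,\tau)$.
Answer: $\theta(s, \tau) = 2 e^{-6 \tau} \sin(4 s) -  e^{-5 \tau/2} \sin(3 s)$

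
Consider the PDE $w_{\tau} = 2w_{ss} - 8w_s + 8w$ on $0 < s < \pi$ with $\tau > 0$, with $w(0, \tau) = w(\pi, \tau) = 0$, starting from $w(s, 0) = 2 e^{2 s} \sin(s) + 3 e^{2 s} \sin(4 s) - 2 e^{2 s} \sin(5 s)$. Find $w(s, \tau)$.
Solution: Substitute $w = e^{2s}u$, i.e. $u = e^{-2s}w$.
By the product rule, $w_s = e^{2s}(u_s + 2u)$, $w_{ss} = e^{2s}(u_{ss} + 4u_s + 4u)$, $w_{\tau} = e^{2s}u_{\tau}$.
Substituting into the PDE and dividing by $e^{2s}$: $u_{\tau} = 2(u_{ss} + 4u_s + 4u) - 8(u_s + 2u) + 8u$.
The lower-order terms cancel, leaving the standard heat equation $u_{\tau} = 2u_{ss}$.
Initial data for $u$: $u(s,0) = e^{-2s}w(s,0) = 2 \sin(s) + 3 \sin(4 s) - 2 \sin(5 s)$. The boundary conditions carry over: $u(0,\tau) = u(\pi,\tau) = 0$.
Solve for $u$:
  Using separation of variables $u = X(s)T(\tau)$:
  Eigenfunctions: $\sin(ns)$, $n = 1, 2, 3, \ldots$
  General solution: $u(s, \tau) = \sum c_n \sin(ns) e^{-2n^2 \tau}$
  Matching $u(s,0) = 2 \sin(s) + 3 \sin(4 s) - 2 \sin(5 s)$ term by term: $c_1=2, c_4=3, c_5=-2$.
Hence $u(s,\tau) = 2 e^{-2 \tau} \sin(s) + 3 e^{-32 \tau} \sin(4 s) - 2 e^{-50 \tau} \sin(5 s)$.
Transform back: $w(s,\tau) = e^{2s}u(s,\tau)$.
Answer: $w(s, \tau) = 2 e^{-2 \tau} e^{2 s} \sin(s) + 3 e^{-32 \tau} e^{2 s} \sin(4 s) - 2 e^{-50 \tau} e^{2 s} \sin(5 s)$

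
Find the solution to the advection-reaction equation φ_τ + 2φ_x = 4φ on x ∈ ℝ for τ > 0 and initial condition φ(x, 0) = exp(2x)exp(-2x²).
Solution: Substitute φ = exp(2x)u.
Then φ_x = exp(2x)(u_x + 2u), φ_τ = exp(2x)u_τ; substituting and dividing by exp(2x), the lower-order terms cancel: u_τ + 2u_x = 0 (standard advection equation).
Data for u: u(x,0) = exp(-2x)φ(x,0) = exp(-2x²).
By characteristics (dx/dτ = 2), u(x,τ) = f(x - 2τ) with f = u(·, 0).
So u(x,τ) = exp(-2(x - 2τ)²), and φ(x,τ) = exp(2x)u(x,τ).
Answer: φ(x, τ) = exp(2x)exp(-2(x - 2τ)²)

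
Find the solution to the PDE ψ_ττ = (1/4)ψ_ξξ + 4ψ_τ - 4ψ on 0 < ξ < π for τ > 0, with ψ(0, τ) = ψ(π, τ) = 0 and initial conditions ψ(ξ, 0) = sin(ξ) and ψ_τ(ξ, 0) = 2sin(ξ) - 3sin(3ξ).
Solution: Substitute ψ = exp(2τ)u, i.e. u = exp(-2τ)ψ.
By the product rule, ψ_τ = exp(2τ)(u_τ + 2u), ψ_ττ = exp(2τ)(u_ττ + 4u_τ + 4u), ψ_ξξ = exp(2τ)u_ξξ.
Substituting into the PDE and dividing by exp(2τ): u_ττ + 4u_τ + 4u = (1/4)u_ξξ + 4(u_τ + 2u) - 4u.
The lower-order terms cancel, leaving the standard wave equation u_ττ = (1/4)u_ξξ.
Initial data for u: u(ξ,0) = ψ(ξ,0) = sin(ξ); u_τ(ξ,0) = ψ_τ(ξ,0) - 2ψ(ξ,0) = -3sin(3ξ). The boundary conditions carry over: u(0,τ) = u(π,τ) = 0.
Solve for u:
  Using separation of variables u = X(ξ)T(τ):
  Eigenfunctions: sin(nξ), n = 1, 2, 3, ...
  General solution: u(ξ, τ) = Σ [A_n cos(n τ/2) + B_n sin(n τ/2)] sin(nξ)
  From u(ξ,0) = sin(ξ): A_1=1. From u_τ(ξ,0) = -3sin(3ξ), using u_τ(ξ,0) = Σ ω_n B_n sin(nξ) with ω_n = n/2: B_3 = (-3)/(3/2) = -2.
Hence u(ξ,τ) = sin(ξ)cos(τ/2) - 2sin(3ξ)sin(3τ/2).
Transform back: ψ(ξ,τ) = exp(2τ)u(ξ,τ).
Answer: ψ(ξ, τ) = exp(2τ)sin(ξ)cos(τ/2) - 2exp(2τ)sin(3ξ)sin(3τ/2)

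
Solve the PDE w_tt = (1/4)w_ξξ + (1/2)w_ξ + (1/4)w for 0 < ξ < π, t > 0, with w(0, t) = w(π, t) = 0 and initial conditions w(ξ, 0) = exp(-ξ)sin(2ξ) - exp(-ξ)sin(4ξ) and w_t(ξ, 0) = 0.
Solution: Substitute w = exp(-ξ)u, i.e. u = exp(ξ)w.
By the product rule, w_ξ = exp(-ξ)(u_ξ - u), w_ξξ = exp(-ξ)(u_ξξ - 2u_ξ + u), w_tt = exp(-ξ)u_tt.
Substituting into the PDE and dividing by exp(-ξ): u_tt = (1/4)(u_ξξ - 2u_ξ + u) + (1/2)(u_ξ - u) + (1/4)u.
The lower-order terms cancel, leaving the standard wave equation u_tt = (1/4)u_ξξ.
Initial data for u: u(ξ,0) = exp(ξ)w(ξ,0) = sin(2ξ) - sin(4ξ); u_t(ξ,0) = exp(ξ)w_t(ξ,0) = 0. The boundary conditions carry over: u(0,t) = u(π,t) = 0.
Solve for u:
  Using separation of variables u = X(ξ)T(t):
  Eigenfunctions: sin(nξ), n = 1, 2, 3, ...
  General solution: u(ξ, t) = Σ [A_n cos(n t/2) + B_n sin(n t/2)] sin(nξ)
  From u(ξ,0) = sin(2ξ) - sin(4ξ): A_2=1, A_4=-1. From u_t(ξ,0) = 0: all B_n = 0.
Hence u(ξ,t) = sin(2ξ)cos(t) - sin(4ξ)cos(2t).
Transform back: w(ξ,t) = exp(-ξ)u(ξ,t).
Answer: w(ξ, t) = exp(-ξ)sin(2ξ)cos(t) - exp(-ξ)sin(4ξ)cos(2t)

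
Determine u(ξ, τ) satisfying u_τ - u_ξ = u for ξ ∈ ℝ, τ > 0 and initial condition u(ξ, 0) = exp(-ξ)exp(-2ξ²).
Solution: Substitute u = exp(-ξ)w.
Then u_ξ = exp(-ξ)(w_ξ - w), u_τ = exp(-ξ)w_τ; substituting and dividing by exp(-ξ), the lower-order terms cancel: w_τ - w_ξ = 0 (standard advection equation).
Data for w: w(ξ,0) = exp(ξ)u(ξ,0) = exp(-2ξ²).
By characteristics (dξ/dτ = -1), w(ξ,τ) = f(ξ + τ) with f = w(·, 0).
So w(ξ,τ) = exp(-2(ξ + τ)²), and u(ξ,τ) = exp(-ξ)w(ξ,τ).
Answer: u(ξ, τ) = exp(-ξ)exp(-2(ξ + τ)²)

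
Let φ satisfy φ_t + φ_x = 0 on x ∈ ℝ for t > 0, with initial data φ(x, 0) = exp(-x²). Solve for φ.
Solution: By characteristics (dx/dt = 1), φ(x,t) = f(x - t) with f = φ(·, 0).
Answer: φ(x, t) = exp(-(-t + x)²)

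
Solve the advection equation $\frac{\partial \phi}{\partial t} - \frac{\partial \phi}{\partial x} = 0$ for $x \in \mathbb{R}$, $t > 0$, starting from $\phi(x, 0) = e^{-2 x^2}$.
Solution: By method of characteristics (waves move left with speed 1):
Along characteristics $x + t =$ const, $\phi$ is constant, so $\phi(x,t) = f(x + t)$ with $f = \phi( \cdot , 0)$.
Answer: $\phi(x, t) = e^{-2 (t + x)^2}$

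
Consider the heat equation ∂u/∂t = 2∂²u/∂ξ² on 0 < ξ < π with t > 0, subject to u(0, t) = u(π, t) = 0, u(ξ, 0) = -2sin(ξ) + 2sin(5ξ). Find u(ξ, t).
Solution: Using separation of variables u = X(ξ)T(t):
Eigenfunctions: sin(nξ), n = 1, 2, 3, ...
General solution: u(ξ, t) = Σ c_n sin(nξ) exp(-2n² t)
Matching u(ξ,0) = -2sin(ξ) + 2sin(5ξ) term by term: c_1=-2, c_5=2.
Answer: u(ξ, t) = -2exp(-2t)sin(ξ) + 2exp(-50t)sin(5ξ)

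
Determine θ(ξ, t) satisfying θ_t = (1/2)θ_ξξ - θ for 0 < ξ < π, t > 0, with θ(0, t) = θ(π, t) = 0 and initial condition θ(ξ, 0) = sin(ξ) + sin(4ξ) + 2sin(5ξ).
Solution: Substitute θ = exp(-t)u.
Then θ_t = exp(-t)(u_t - u), θ_ξξ = exp(-t)u_ξξ; substituting and dividing by exp(-t), the lower-order terms cancel: u_t = (1/2)u_ξξ (standard heat equation).
Data for u: u(ξ,0) = θ(ξ,0) = sin(ξ) + sin(4ξ) + 2sin(5ξ). The boundary conditions carry over: u(0,t) = u(π,t) = 0.
Separating variables: u = Σ c_n exp(-n²t/2) sin(nξ). From u(ξ,0) = sin(ξ) + sin(4ξ) + 2sin(5ξ): c_1=1, c_4=1, c_5=2.
So u(ξ,t) = exp(-8t)sin(4ξ) + exp(-t/2)sin(ξ) + 2exp(-25t/2)sin(5ξ), and θ(ξ,t) = exp(-t)u(ξ,t).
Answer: θ(ξ, t) = exp(-9t)sin(4ξ) + exp(-3t/2)sin(ξ) + 2exp(-27t/2)sin(5ξ)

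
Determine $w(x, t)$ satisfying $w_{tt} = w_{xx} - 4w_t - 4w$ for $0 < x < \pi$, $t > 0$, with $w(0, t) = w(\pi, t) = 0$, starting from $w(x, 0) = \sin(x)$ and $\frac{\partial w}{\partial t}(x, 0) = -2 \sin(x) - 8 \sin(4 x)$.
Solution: Substitute $w = e^{-2t}u$, i.e. $u = e^{2t}w$.
By the product rule, $w_t = e^{-2t}(u_t - 2u)$, $w_{tt} = e^{-2t}(u_{tt} - 4u_t + 4u)$, $w_{xx} = e^{-2t}u_{xx}$.
Substituting into the PDE and dividing by $e^{-2t}$: $u_{tt} - 4u_t + 4u = u_{xx} - 4(u_t - 2u) - 4u$.
The lower-order terms cancel, leaving the standard wave equation $u_{tt} = u_{xx}$.
Initial data for $u$: $u(x,0) = w(x,0) = \sin(x)$; $u_t(x,0) = w_t(x,0) + 2w(x,0) = -8 \sin(4 x)$. The boundary conditions carry over: $u(0,t) = u(\pi,t) = 0$.
Solve for $u$:
  Using separation of variables $u = X(x)T(t)$:
  Eigenfunctions: $\sin(nx)$, $n = 1, 2, 3, \ldots$
  General solution: $u(x, t) = \sum [A_n \cos(n t) + B_n \sin(n t)] \sin(nx)$
  From $u(x,0) = \sin(x)$: $A_1=1$. From $u_t(x,0) = -8 \sin(4 x)$, using $u_t(x,0) = \sum \omega_n B_n \sin(nx)$ with $\omega_n = n$: $B_4 = (-8)/4 = -2$.
Hence $u(x,t) = -2 \sin(4 t) \sin(4 x) + \sin(x) \cos(t)$.
Transform back: $w(x,t) = e^{-2t}u(x,t)$.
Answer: $w(x, t) = -2 e^{-2 t} \sin(4 t) \sin(4 x) + e^{-2 t} \sin(x) \cos(t)$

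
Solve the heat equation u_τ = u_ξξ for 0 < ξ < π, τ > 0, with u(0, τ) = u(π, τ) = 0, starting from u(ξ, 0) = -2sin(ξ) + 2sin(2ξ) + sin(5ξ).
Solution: Using separation of variables u = X(ξ)T(τ):
Eigenfunctions: sin(nξ), n = 1, 2, 3, ...
General solution: u(ξ, τ) = Σ c_n sin(nξ) exp(-n² τ)
Matching u(ξ,0) = -2sin(ξ) + 2sin(2ξ) + sin(5ξ) term by term: c_1=-2, c_2=2, c_5=1.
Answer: u(ξ, τ) = -2exp(-τ)sin(ξ) + 2exp(-4τ)sin(2ξ) + exp(-25τ)sin(5ξ)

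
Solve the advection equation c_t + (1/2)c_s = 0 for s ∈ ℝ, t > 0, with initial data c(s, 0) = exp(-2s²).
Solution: By characteristics (ds/dt = 1/2), c(s,t) = f(s - (1/2)t) with f = c(·, 0).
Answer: c(s, t) = exp(-2(s - t/2)²)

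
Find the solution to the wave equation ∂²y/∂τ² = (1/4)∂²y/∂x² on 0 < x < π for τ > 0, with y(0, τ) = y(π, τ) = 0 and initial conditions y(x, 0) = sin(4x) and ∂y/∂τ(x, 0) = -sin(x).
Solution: Separating variables: y = Σ [A_n cos(ω_n τ) + B_n sin(ω_n τ)] sin(nx), ω_n = n/2. From ICs (B_n = velocity coefficient / ω_n): A_4=1, B_1=-2.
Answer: y(x, τ) = -2sin(x)sin(τ/2) + sin(4x)cos(2τ)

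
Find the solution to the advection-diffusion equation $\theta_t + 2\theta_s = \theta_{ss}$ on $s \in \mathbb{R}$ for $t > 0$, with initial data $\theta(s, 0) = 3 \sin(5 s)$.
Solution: Moving frame: $\eta = s - 2t$, $\sigma = t$, $\theta = u(\eta,\sigma)$, so $\theta_t = u_{\sigma} - 2u_{\eta}$ and $\theta_{ss} = u_{\eta\eta}$.
Hence $\theta_t + 2\theta_s = u_{\sigma}$ and the PDE becomes the heat equation $u_{\sigma} = u_{\eta\eta}$ on $\eta \in \mathbb{R}$.
Initial data: $u(\eta,0) = \theta(\eta,0) = 3 \sin(5 \eta)$. Each mode $\sin(n\eta)$ decays as $e^{-n^2\sigma}$ on $\mathbb{R}$, so $u(\eta,\sigma) = \sum c_n e^{-n^2\sigma} \sin(n\eta)$ with $c_5=3$: $u(\eta,\sigma) = 3 e^{-25 \sigma} \sin(5 \eta)$.
Substituting back: $\theta(s,t) = u(s - 2t, t)$.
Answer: $\theta(s, t) = 3 e^{-25 t} \sin(5 s - 10 t)$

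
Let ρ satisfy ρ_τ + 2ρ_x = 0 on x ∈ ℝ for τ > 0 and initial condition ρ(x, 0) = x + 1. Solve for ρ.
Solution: By method of characteristics (waves move right with speed 2):
Along characteristics x - 2τ = const, ρ is constant, so ρ(x,τ) = f(x - 2τ) with f = ρ(·, 0).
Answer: ρ(x, τ) = x - 2τ + 1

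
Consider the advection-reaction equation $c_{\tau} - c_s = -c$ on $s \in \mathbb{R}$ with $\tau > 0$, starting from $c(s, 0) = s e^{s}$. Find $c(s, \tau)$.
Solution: Substitute $c = e^{s}u$.
Then $c_s = e^{s}(u_s + u)$, $c_{\tau} = e^{s}u_{\tau}$; substituting and dividing by $e^{s}$, the lower-order terms cancel: $u_{\tau} - u_s = 0$ (standard advection equation).
Data for $u$: $u(s,0) = e^{-s}c(s,0) = s$.
By characteristics ($ds/d\tau = -1$), $u(s,\tau) = f(s + \tau)$ with $f = u( \cdot , 0)$.
So $u(s,\tau) = s + \tau$, and $c(s,\tau) = e^{s}u(s,\tau)$.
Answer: $c(s, \tau) = \tau e^{s} + s e^{s}$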